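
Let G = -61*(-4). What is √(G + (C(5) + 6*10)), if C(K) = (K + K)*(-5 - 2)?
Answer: 3*√26 ≈ 15.297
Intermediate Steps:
C(K) = -14*K (C(K) = (2*K)*(-7) = -14*K)
G = 244
√(G + (C(5) + 6*10)) = √(244 + (-14*5 + 6*10)) = √(244 + (-70 + 60)) = √(244 - 10) = √234 = 3*√26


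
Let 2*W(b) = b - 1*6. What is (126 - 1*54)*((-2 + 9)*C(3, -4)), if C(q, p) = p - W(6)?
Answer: -2016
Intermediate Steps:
W(b) = -3 + b/2 (W(b) = (b - 1*6)/2 = (b - 6)/2 = (-6 + b)/2 = -3 + b/2)
C(q, p) = p (C(q, p) = p - (-3 + (½)*6) = p - (-3 + 3) = p - 1*0 = p + 0 = p)
(126 - 1*54)*((-2 + 9)*C(3, -4)) = (126 - 1*54)*((-2 + 9)*(-4)) = (126 - 54)*(7*(-4)) = 72*(-28) = -2016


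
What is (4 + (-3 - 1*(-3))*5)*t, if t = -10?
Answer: -40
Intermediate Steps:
(4 + (-3 - 1*(-3))*5)*t = (4 + (-3 - 1*(-3))*5)*(-10) = (4 + (-3 + 3)*5)*(-10) = (4 + 0*5)*(-10) = (4 + 0)*(-10) = 4*(-10) = -40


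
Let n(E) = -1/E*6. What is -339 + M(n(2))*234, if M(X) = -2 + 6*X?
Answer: -5019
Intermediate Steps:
n(E) = -6/E
-339 + M(n(2))*234 = -339 + (-2 + 6*(-6/2))*234 = -339 + (-2 + 6*(-6*1/2))*234 = -339 + (-2 + 6*(-3))*234 = -339 + (-2 - 18)*234 = -339 - 20*234 = -339 - 4680 = -5019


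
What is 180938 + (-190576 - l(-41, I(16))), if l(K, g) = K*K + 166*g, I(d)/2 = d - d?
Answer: -11319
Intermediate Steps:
I(d) = 0 (I(d) = 2*(d - d) = 2*0 = 0)
l(K, g) = K² + 166*g
180938 + (-190576 - l(-41, I(16))) = 180938 + (-190576 - ((-41)² + 166*0)) = 180938 + (-190576 - (1681 + 0)) = 180938 + (-190576 - 1*1681) = 180938 + (-190576 - 1681) = 180938 - 192257 = -11319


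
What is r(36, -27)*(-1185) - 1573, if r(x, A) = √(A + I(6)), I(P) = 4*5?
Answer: -1573 - 1185*I*√7 ≈ -1573.0 - 3135.2*I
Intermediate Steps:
I(P) = 20
r(x, A) = √(20 + A) (r(x, A) = √(A + 20) = √(20 + A))
r(36, -27)*(-1185) - 1573 = √(20 - 27)*(-1185) - 1573 = √(-7)*(-1185) - 1573 = (I*√7)*(-1185) - 1573 = -1185*I*√7 - 1573 = -1573 - 1185*I*√7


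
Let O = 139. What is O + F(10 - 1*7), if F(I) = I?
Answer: 142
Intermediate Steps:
O + F(10 - 1*7) = 139 + (10 - 1*7) = 139 + (10 - 7) = 139 + 3 = 142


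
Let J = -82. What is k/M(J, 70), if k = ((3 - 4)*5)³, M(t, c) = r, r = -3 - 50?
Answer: 125/53 ≈ 2.3585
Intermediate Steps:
r = -53
M(t, c) = -53
k = -125 (k = (-1*5)³ = (-5)³ = -125)
k/M(J, 70) = -125/(-53) = -125*(-1/53) = 125/53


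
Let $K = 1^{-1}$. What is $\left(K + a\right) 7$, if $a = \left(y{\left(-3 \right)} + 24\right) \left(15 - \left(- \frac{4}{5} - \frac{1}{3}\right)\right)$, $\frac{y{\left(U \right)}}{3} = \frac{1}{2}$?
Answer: $\frac{14434}{5} \approx 2886.8$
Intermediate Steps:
$y{\left(U \right)} = \frac{3}{2}$
$K = 1$
$a = \frac{2057}{5}$ ($a = \left(\frac{3}{2} + 24\right) \left(15 - \left(- \frac{4}{5} - \frac{1}{3}\right)\right) = \frac{51 \left(15 - \left(\left(-4\right) \frac{1}{5} - \frac{1}{3}\right)\right)}{2} = \frac{51 \left(15 - \left(- \frac{4}{5} - \frac{1}{3}\right)\right)}{2} = \frac{51 \left(15 - - \frac{17}{15}\right)}{2} = \frac{51 \left(15 + \frac{17}{15}\right)}{2} = \frac{51}{2} \cdot \frac{242}{15} = \frac{2057}{5} \approx 411.4$)
$\left(K + a\right) 7 = \left(1 + \frac{2057}{5}\right) 7 = \frac{2062}{5} \cdot 7 = \frac{14434}{5}$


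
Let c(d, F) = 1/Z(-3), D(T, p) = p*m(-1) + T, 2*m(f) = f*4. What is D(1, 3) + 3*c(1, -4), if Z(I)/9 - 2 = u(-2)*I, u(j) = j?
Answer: -119/24 ≈ -4.9583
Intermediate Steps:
m(f) = 2*f (m(f) = (f*4)/2 = (4*f)/2 = 2*f)
D(T, p) = T - 2*p (D(T, p) = p*(2*(-1)) + T = p*(-2) + T = -2*p + T = T - 2*p)
Z(I) = 18 - 18*I (Z(I) = 18 + 9*(-2*I) = 18 - 18*I)
c(d, F) = 1/72 (c(d, F) = 1/(18 - 18*(-3)) = 1/(18 + 54) = 1/72)
D(1, 3) + 3*c(1, -4) = (1 - 2*3) + 3*(1/72) = (1 - 6) + 1/24 = -5 + 1/24 = -119/24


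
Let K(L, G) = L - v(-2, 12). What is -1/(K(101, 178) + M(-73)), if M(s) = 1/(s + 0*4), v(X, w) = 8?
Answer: -73/6788 ≈ -0.010754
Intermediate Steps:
M(s) = 1/s (M(s) = 1/(s + 0) = 1/s)
K(L, G) = -8 + L (K(L, G) = L - 1*8 = L - 8 = -8 + L)
-1/(K(101, 178) + M(-73)) = -1/((-8 + 101) + 1/(-73)) = -1/(93 - 1/73) = -1/6788/73 = -1*73/6788 = -73/6788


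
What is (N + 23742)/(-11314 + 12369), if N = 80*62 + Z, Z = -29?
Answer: 28673/1055 ≈ 27.178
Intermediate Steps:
N = 4931 (N = 80*62 - 29 = 4960 - 29 = 4931)
(N + 23742)/(-11314 + 12369) = (4931 + 23742)/(-11314 + 12369) = 28673/1055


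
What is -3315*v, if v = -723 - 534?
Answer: 4166955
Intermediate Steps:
v = -1257
-3315*v = -3315*(-1257) = 4166955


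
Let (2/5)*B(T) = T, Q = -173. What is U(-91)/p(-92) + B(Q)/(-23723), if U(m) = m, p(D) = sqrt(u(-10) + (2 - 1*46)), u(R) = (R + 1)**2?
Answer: 865/47446 - 91*sqrt(37)/37 ≈ -14.942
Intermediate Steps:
u(R) = (1 + R)**2
B(T) = 5*T/2
p(D) = sqrt(37) (p(D) = sqrt((1 - 10)**2 + (2 - 1*46)) = sqrt((-9)**2 + (2 - 46)) = sqrt(81 - 44) = sqrt(37))
U(-91)/p(-92) + B(Q)/(-23723) = -91*sqrt(37)/37 + ((5/2)*(-173))/(-23723) = -91*sqrt(37)/37 - 865/2*(-1/23723) = -91*sqrt(37)/37 + 865/47446 = 865/47446 - 91*sqrt(37)/37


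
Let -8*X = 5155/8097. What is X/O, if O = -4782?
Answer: 5155/309758832 ≈ 1.6642e-5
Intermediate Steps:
X = -5155/64776 (X = -5155/(8*8097) = -⅛*5155/8097 = -5155/64776 ≈ -0.079582)
X/O = -5155/64776/(-4782) = -5155/64776*(-1/4782) = 5155/309758832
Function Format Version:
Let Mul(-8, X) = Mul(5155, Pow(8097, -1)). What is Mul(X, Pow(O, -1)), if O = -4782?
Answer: Rational(5155, 309758832) ≈ 1.6642e-5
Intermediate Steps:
X = Rational(-5155, 64776) (X = Mul(Rational(-1, 8), Mul(5155, Pow(8097, -1))) = Mul(Rational(-1, 8), Mul(5155, Rational(1, 8097))) = Mul(Rational(-1, 8), Rational(5155, 8097)) = Rational(-5155, 64776) ≈ -0.079582)
Mul(X, Pow(O, -1)) = Mul(Rational(-5155, 64776), Pow(-4782, -1)) = Mul(Rational(-5155, 64776), Rational(-1, 4782)) = Rational(5155, 309758832)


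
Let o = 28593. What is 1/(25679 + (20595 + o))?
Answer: 1/74867 ≈ 1.3357e-5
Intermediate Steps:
1/(25679 + (20595 + o)) = 1/(25679 + (20595 + 28593)) = 1/(25679 + 49188) = 1/74867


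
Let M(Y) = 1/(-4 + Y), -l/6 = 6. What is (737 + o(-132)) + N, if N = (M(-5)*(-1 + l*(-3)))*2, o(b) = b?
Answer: 5231/9 ≈ 581.22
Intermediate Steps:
l = -36 (l = -6*6 = -36)
N = -214/9 (N = ((-1 - 36*(-3))/(-4 - 5))*2 = ((-1 + 108)/(-9))*2 = -⅑*107*2 = -107/9*2 = -214/9 ≈ -23.778)
(737 + o(-132)) + N = (737 - 132) - 214/9 = 605 - 214/9 = 5231/9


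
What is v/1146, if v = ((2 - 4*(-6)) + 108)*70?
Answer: 4690/573 ≈ 8.1850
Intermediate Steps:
v = 9380 (v = ((2 + 24) + 108)*70 = (26 + 108)*70 = 134*70 = 9380)
v/1146 = 9380/1146 = 9380*(1/1146) = 4690/573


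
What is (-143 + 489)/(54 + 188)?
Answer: 173/121 ≈ 1.4298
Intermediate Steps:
(-143 + 489)/(54 + 188) = 346/242 = 346*(1/242) = 173/121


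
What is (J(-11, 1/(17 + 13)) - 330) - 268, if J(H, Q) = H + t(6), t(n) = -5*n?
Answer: -639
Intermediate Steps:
J(H, Q) = -30 + H (J(H, Q) = H - 5*6 = H - 30 = -30 + H)
(J(-11, 1/(17 + 13)) - 330) - 268 = ((-30 - 11) - 330) - 268 = (-41 - 330) - 268 = -371 - 268 = -639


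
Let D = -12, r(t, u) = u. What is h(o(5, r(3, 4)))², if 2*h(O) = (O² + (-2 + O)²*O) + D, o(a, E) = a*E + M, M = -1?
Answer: 8526400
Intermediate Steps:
o(a, E) = -1 + E*a (o(a, E) = a*E - 1 = E*a - 1 = -1 + E*a)
h(O) = -6 + O²/2 + O*(-2 + O)²/2 (h(O) = ((O² + (-2 + O)²*O) - 12)/2 = ((O² + O*(-2 + O)²) - 12)/2 = (-12 + O² + O*(-2 + O)²)/2 = -6 + O²/2 + O*(-2 + O)²/2)
h(o(5, r(3, 4)))² = (-6 + (-1 + 4*5)²/2 + (-1 + 4*5)*(-2 + (-1 + 4*5))²/2)² = (-6 + (-1 + 20)²/2 + (-1 + 20)*(-2 + (-1 + 20))²/2)² = (-6 + (½)*19² + (½)*19*(-2 + 19)²)² = (-6 + (½)*361 + (½)*19*17²)² = (-6 + 361/2 + (½)*19*289)² = (-6 + 361/2 + 5491/2)² = 2920² = 8526400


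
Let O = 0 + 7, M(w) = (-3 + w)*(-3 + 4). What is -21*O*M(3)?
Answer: 0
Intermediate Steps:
M(w) = -3 + w (M(w) = (-3 + w)*1 = -3 + w)
O = 7
-21*O*M(3) = -147*(-3 + 3) = -147*0 = -21*0 = 0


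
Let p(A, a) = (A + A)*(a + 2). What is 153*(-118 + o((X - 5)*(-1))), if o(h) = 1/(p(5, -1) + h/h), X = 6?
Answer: -198441/11 ≈ -18040.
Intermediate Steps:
p(A, a) = 2*A*(2 + a) (p(A, a) = (2*A)*(2 + a) = 2*A*(2 + a))
o(h) = 1/11 (o(h) = 1/(2*5*(2 - 1) + h/h) = 1/(2*5*1 + 1) = 1/(10 + 1) = 1/11)
153*(-118 + o((X - 5)*(-1))) = 153*(-118 + 1/11) = 153*(-1297/11) = -198441/11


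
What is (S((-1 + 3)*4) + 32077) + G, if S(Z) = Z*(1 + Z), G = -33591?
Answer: -1442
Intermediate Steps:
(S((-1 + 3)*4) + 32077) + G = (((-1 + 3)*4)*(1 + (-1 + 3)*4) + 32077) - 33591 = ((2*4)*(1 + 2*4) + 32077) - 33591 = (8*(1 + 8) + 32077) - 33591 = (8*9 + 32077) - 33591 = (72 + 32077) - 33591 = 32149 - 33591 = -1442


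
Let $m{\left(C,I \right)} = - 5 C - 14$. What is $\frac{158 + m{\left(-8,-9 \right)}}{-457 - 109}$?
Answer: $- \frac{92}{283} \approx -0.32509$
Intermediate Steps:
$m{\left(C,I \right)} = -14 - 5 C$
$\frac{158 + m{\left(-8,-9 \right)}}{-457 - 109} = \frac{158 - -26}{-457 - 109} = \frac{158 + \left(-14 + 40\right)}{-566} = \left(158 + 26\right) \left(- \frac{1}{566}\right) = 184 \left(- \frac{1}{566}\right) = - \frac{92}{283}$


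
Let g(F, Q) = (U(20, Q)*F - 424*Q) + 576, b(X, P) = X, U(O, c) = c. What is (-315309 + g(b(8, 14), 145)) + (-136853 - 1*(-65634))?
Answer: -446272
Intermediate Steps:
g(F, Q) = 576 - 424*Q + F*Q (g(F, Q) = (Q*F - 424*Q) + 576 = (F*Q - 424*Q) + 576 = (-424*Q + F*Q) + 576 = 576 - 424*Q + F*Q)
(-315309 + g(b(8, 14), 145)) + (-136853 - 1*(-65634)) = (-315309 + (576 - 424*145 + 8*145)) + (-136853 - 1*(-65634)) = (-315309 + (576 - 61480 + 1160)) + (-136853 + 65634) = (-315309 - 59744) - 71219 = -375053 - 71219 = -446272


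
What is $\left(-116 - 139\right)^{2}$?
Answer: $65025$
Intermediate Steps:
$\left(-116 - 139\right)^{2} = \left(-255\right)^{2} = 65025$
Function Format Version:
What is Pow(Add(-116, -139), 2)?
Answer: 65025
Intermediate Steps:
Pow(Add(-116, -139), 2) = Pow(-255, 2) = 65025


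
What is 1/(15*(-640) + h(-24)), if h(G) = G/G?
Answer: -1/9599 ≈ -0.00010418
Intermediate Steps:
h(G) = 1
1/(15*(-640) + h(-24)) = 1/(15*(-640) + 1) = 1/(-9600 + 1) = 1/(-9599) = -1/9599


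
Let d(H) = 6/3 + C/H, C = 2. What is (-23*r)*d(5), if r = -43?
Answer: 11868/5 ≈ 2373.6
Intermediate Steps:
d(H) = 2 + 2/H (d(H) = 6/3 + 2/H = 6*(1/3) + 2/H = 2 + 2/H)
(-23*r)*d(5) = (-23*(-43))*(2 + 2/5) = 989*(2 + 2*(1/5)) = 989*(2 + 2/5) = 989*(12/5) = 11868/5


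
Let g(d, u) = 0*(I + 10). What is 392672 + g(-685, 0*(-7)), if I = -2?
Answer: 392672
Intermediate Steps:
g(d, u) = 0 (g(d, u) = 0*(-2 + 10) = 0*8 = 0)
392672 + g(-685, 0*(-7)) = 392672 + 0 = 392672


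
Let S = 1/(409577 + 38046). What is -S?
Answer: -1/447623 ≈ -2.2340e-6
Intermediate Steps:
S = 1/447623 ≈ 2.2340e-6
-S = -1*1/447623 = -1/447623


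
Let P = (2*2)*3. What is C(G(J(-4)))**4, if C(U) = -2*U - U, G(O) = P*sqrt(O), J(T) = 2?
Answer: 6718464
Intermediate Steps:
P = 12 (P = 4*3 = 12)
G(O) = 12*sqrt(O)
C(U) = -3*U
C(G(J(-4)))**4 = (-36*sqrt(2))**4 = 6718464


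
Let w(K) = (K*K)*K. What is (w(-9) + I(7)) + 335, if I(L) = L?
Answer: -387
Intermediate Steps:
w(K) = K**3 (w(K) = K**2*K = K**3)
(w(-9) + I(7)) + 335 = ((-9)**3 + 7) + 335 = (-729 + 7) + 335 = -722 + 335 = -387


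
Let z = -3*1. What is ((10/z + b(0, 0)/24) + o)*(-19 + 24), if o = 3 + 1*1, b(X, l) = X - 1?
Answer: 25/8 ≈ 3.1250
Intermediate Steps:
z = -3
b(X, l) = -1 + X
o = 4 (o = 3 + 1 = 4)
((10/z + b(0, 0)/24) + o)*(-19 + 24) = ((10/(-3) + (-1 + 0)/24) + 4)*(-19 + 24) = ((10*(-1/3) - 1*1/24) + 4)*5 = ((-10/3 - 1/24) + 4)*5 = (-27/8 + 4)*5 = (5/8)*5 = 25/8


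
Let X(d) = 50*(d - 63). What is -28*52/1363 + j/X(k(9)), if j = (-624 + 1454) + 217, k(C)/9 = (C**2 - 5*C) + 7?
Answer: -7386713/7360200 ≈ -1.0036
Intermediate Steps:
k(C) = 63 - 45*C + 9*C**2 (k(C) = 9*((C**2 - 5*C) + 7) = 9*(7 + C**2 - 5*C) = 63 - 45*C + 9*C**2)
X(d) = -3150 + 50*d (X(d) = 50*(-63 + d) = -3150 + 50*d)
j = 1047 (j = 830 + 217 = 1047)
-28*52/1363 + j/X(k(9)) = -28*52/1363 + 1047/(-3150 + 50*(63 - 45*9 + 9*9**2)) = -1456*1/1363 + 1047/(-3150 + 50*(63 - 405 + 9*81)) = -1456/1363 + 1047/(-3150 + 50*(63 - 405 + 729)) = -1456/1363 + 1047/(-3150 + 50*387) = -1456/1363 + 1047/(-3150 + 19350) = -1456/1363 + 1047/16200 = -1456/1363 + 1047*(1/16200) = -1456/1363 + 349/5400 = -7386713/7360200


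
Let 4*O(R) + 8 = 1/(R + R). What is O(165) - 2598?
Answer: -3431999/1320 ≈ -2600.0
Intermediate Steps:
O(R) = -2 + 1/(8*R) (O(R) = -2 + 1/(4*(R + R)) = -2 + 1/(4*((2*R))) = -2 + (1/(2*R))/4 = -2 + 1/(8*R))
O(165) - 2598 = (-2 + (⅛)/165) - 2598 = (-2 + (⅛)*(1/165)) - 2598 = (-2 + 1/1320) - 2598 = -2639/1320 - 2598 = -3431999/1320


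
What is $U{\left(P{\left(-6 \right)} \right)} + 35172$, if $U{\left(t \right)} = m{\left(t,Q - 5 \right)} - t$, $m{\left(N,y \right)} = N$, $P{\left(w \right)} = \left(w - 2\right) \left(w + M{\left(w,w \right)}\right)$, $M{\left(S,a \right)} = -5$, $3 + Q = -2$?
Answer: $35172$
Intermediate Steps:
$Q = -5$ ($Q = -3 - 2 = -5$)
$P{\left(w \right)} = \left(-5 + w\right) \left(-2 + w\right)$ ($P{\left(w \right)} = \left(w - 2\right) \left(w - 5\right) = \left(-2 + w\right) \left(-5 + w\right) = \left(-5 + w\right) \left(-2 + w\right)$)
$U{\left(t \right)} = 0$ ($U{\left(t \right)} = t - t = 0$)
$U{\left(P{\left(-6 \right)} \right)} + 35172 = 0 + 35172 = 35172$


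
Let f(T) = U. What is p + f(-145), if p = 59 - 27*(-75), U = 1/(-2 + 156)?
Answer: 320937/154 ≈ 2084.0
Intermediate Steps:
U = 1/154 ≈ 0.0064935
p = 2084 (p = 59 + 2025 = 2084)
f(T) = 1/154
p + f(-145) = 2084 + 1/154 = 320937/154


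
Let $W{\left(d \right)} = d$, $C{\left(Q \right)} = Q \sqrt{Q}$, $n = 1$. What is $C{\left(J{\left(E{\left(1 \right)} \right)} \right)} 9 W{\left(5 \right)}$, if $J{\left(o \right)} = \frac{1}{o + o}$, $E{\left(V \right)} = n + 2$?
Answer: $\frac{5 \sqrt{6}}{4} \approx 3.0619$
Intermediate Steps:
$E{\left(V \right)} = 3$ ($E{\left(V \right)} = 1 + 2 = 3$)
$J{\left(o \right)} = \frac{1}{2 o}$
$C{\left(Q \right)} = Q^{\frac{3}{2}}$
$C{\left(J{\left(E{\left(1 \right)} \right)} \right)} 9 W{\left(5 \right)} = \left(\frac{1}{2 \cdot 3}\right)^{\frac{3}{2}} \cdot 9 \cdot 5 = \left(\frac{1}{2} \cdot \frac{1}{3}\right)^{\frac{3}{2}} \cdot 9 \cdot 5 = \left(\frac{1}{6}\right)^{\frac{3}{2}} \cdot 9 \cdot 5 = \frac{\sqrt{6}}{36} \cdot 9 \cdot 5 = \frac{\sqrt{6}}{4} \cdot 5 = \frac{5 \sqrt{6}}{4}$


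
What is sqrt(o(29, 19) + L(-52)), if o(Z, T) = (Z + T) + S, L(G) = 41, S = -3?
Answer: sqrt(86) ≈ 9.2736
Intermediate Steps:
o(Z, T) = -3 + T + Z (o(Z, T) = (Z + T) - 3 = (T + Z) - 3 = -3 + T + Z)
sqrt(o(29, 19) + L(-52)) = sqrt((-3 + 19 + 29) + 41) = sqrt(45 + 41) = sqrt(86)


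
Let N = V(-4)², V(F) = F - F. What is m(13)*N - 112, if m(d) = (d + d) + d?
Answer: -112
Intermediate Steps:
V(F) = 0
N = 0 (N = 0² = 0)
m(d) = 3*d (m(d) = 2*d + d = 3*d)
m(13)*N - 112 = (3*13)*0 - 112 = 39*0 - 112 = 0 - 112 = -112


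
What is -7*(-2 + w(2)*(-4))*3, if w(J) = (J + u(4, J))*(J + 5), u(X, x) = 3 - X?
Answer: 630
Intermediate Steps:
w(J) = (-1 + J)*(5 + J) (w(J) = (J + (3 - 1*4))*(J + 5) = (J + (3 - 4))*(5 + J) = (J - 1)*(5 + J) = (-1 + J)*(5 + J))
-7*(-2 + w(2)*(-4))*3 = -7*(-2 + (-5 + 2² + 4*2)*(-4))*3 = -7*(-2 + (-5 + 4 + 8)*(-4))*3 = -7*(-2 + 7*(-4))*3 = -7*(-2 - 28)*3 = -7*(-30)*3 = 210*3 = 630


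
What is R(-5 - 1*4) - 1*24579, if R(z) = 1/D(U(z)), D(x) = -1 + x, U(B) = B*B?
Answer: -1966319/80 ≈ -24579.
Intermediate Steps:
U(B) = B²
R(z) = 1/(-1 + z²)
R(-5 - 1*4) - 1*24579 = 1/(-1 + (-5 - 1*4)²) - 1*24579 = 1/(-1 + (-5 - 4)²) - 24579 = 1/(-1 + (-9)²) - 24579 = 1/(-1 + 81) - 24579 = 1/80 - 24579 = -1966319/80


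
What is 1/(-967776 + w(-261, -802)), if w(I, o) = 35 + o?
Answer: -1/968543 ≈ -1.0325e-6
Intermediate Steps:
1/(-967776 + w(-261, -802)) = 1/(-967776 + (35 - 802)) = 1/(-967776 - 767) = 1/(-968543) = -1/968543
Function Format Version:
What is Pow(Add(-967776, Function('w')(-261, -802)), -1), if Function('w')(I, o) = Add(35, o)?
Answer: Rational(-1, 968543) ≈ -1.0325e-6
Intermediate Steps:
Pow(Add(-967776, Function('w')(-261, -802)), -1) = Pow(Add(-967776, Add(35, -802)), -1) = Pow(Add(-967776, -767), -1) = Pow(-968543, -1) = Rational(-1, 968543)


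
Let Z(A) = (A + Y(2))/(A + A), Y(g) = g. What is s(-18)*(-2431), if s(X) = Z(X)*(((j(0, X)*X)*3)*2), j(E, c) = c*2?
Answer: -4200768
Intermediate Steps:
j(E, c) = 2*c
Z(A) = (2 + A)/(2*A) (Z(A) = (A + 2)/(A + A) = (2 + A)/((2*A)) = (2 + A)*(1/(2*A)) = (2 + A)/(2*A))
s(X) = 6*X*(2 + X) (s(X) = ((2 + X)/(2*X))*((((2*X)*X)*3)*2) = ((2 + X)/(2*X))*(((2*X²)*3)*2) = ((2 + X)/(2*X))*((6*X²)*2) = ((2 + X)/(2*X))*(12*X²) = 6*X*(2 + X))
s(-18)*(-2431) = (6*(-18)*(2 - 18))*(-2431) = (6*(-18)*(-16))*(-2431) = 1728*(-2431) = -4200768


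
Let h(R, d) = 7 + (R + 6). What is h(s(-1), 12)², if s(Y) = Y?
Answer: 144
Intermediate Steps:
h(R, d) = 13 + R (h(R, d) = 7 + (6 + R) = 13 + R)
h(s(-1), 12)² = (13 - 1)² = 12² = 144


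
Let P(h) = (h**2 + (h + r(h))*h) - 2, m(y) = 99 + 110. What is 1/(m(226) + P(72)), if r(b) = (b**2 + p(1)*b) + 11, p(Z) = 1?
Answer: 1/389799 ≈ 2.5654e-6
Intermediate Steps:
m(y) = 209
r(b) = 11 + b + b**2 (r(b) = (b**2 + 1*b) + 11 = (b**2 + b) + 11 = (b + b**2) + 11 = 11 + b + b**2)
P(h) = -2 + h**2 + h*(11 + h**2 + 2*h) (P(h) = (h**2 + (h + (11 + h + h**2))*h) - 2 = (h**2 + (11 + h**2 + 2*h)*h) - 2 = (h**2 + h*(11 + h**2 + 2*h)) - 2 = -2 + h**2 + h*(11 + h**2 + 2*h))
1/(m(226) + P(72)) = 1/(209 + (-2 + 72**3 + 3*72**2 + 11*72)) = 1/(209 + (-2 + 373248 + 3*5184 + 792)) = 1/(209 + (-2 + 373248 + 15552 + 792)) = 1/(209 + 389590) = 1/389799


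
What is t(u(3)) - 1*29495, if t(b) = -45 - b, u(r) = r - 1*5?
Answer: -29538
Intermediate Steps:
u(r) = -5 + r (u(r) = r - 5 = -5 + r)
t(u(3)) - 1*29495 = (-45 - (-5 + 3)) - 1*29495 = (-45 - 1*(-2)) - 29495 = (-45 + 2) - 29495 = -43 - 29495 = -29538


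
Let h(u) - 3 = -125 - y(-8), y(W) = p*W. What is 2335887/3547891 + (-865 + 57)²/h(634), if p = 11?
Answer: -1158105444833/60314147 ≈ -19201.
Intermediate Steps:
y(W) = 11*W
h(u) = -34 (h(u) = 3 + (-125 - 11*(-8)) = 3 + (-125 - 1*(-88)) = 3 + (-125 + 88) = 3 - 37 = -34)
2335887/3547891 + (-865 + 57)²/h(634) = 2335887/3547891 + (-865 + 57)²/(-34) = 2335887*(1/3547891) + (-808)²*(-1/34) = 2335887/3547891 + 652864*(-1/34) = 2335887/3547891 - 326432/17 = -1158105444833/60314147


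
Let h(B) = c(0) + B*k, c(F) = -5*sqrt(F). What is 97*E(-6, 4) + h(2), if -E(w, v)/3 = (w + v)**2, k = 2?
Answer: -1160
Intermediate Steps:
h(B) = 2*B (h(B) = -5*sqrt(0) + B*2 = -5*0 + 2*B = 0 + 2*B = 2*B)
E(w, v) = -3*(v + w)**2 (E(w, v) = -3*(w + v)**2 = -3*(v + w)**2)
97*E(-6, 4) + h(2) = 97*(-3*(4 - 6)**2) + 2*2 = 97*(-3*(-2)**2) + 4 = 97*(-3*4) + 4 = 97*(-12) + 4 = -1164 + 4 = -1160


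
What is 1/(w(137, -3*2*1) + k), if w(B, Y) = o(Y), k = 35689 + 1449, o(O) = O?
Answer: 1/37132 ≈ 2.6931e-5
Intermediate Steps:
k = 37138
w(B, Y) = Y
1/(w(137, -3*2*1) + k) = 1/(-3*2*1 + 37138) = 1/(-6*1 + 37138) = 1/(-6 + 37138) = 1/37132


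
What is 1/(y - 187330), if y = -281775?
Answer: -1/469105 ≈ -2.1317e-6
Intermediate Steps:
1/(y - 187330) = 1/(-281775 - 187330) = 1/(-469105) = -1/469105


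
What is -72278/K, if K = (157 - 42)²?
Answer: -72278/13225 ≈ -5.4653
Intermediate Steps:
K = 13225 (K = 115² = 13225)
-72278/K = -72278/13225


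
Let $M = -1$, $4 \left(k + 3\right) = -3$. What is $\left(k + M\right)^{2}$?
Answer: $\frac{361}{16} \approx 22.563$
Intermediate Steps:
$k = - \frac{15}{4}$ ($k = -3 + \frac{1}{4} \left(-3\right) = -3 - \frac{3}{4} = - \frac{15}{4} \approx -3.75$)
$\left(k + M\right)^{2} = \left(- \frac{15}{4} - 1\right)^{2} = \left(- \frac{19}{4}\right)^{2} = \frac{361}{16}$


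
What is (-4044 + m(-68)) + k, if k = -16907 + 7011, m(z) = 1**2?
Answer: -13939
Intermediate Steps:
m(z) = 1
k = -9896
(-4044 + m(-68)) + k = (-4044 + 1) - 9896 = -4043 - 9896 = -13939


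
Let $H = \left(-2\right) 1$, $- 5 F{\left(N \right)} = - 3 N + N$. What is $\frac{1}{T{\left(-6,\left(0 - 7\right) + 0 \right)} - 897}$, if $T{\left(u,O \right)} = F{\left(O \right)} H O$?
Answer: $- \frac{5}{4681} \approx -0.0010681$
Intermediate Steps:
$F{\left(N \right)} = \frac{2 N}{5}$ ($F{\left(N \right)} = - \frac{- 3 N + N}{5} = - \frac{\left(-2\right) N}{5} = \frac{2 N}{5}$)
$H = -2$
$T{\left(u,O \right)} = - \frac{4 O^{2}}{5}$ ($T{\left(u,O \right)} = \frac{2 O}{5} \left(-2\right) O = - \frac{4 O}{5} O = - \frac{4 O^{2}}{5}$)
$\frac{1}{T{\left(-6,\left(0 - 7\right) + 0 \right)} - 897} = \frac{1}{- \frac{4 \left(\left(0 - 7\right) + 0\right)^{2}}{5} - 897} = \frac{1}{- \frac{4 \left(-7 + 0\right)^{2}}{5} - 897} = \frac{1}{- \frac{4 \left(-7\right)^{2}}{5} - 897} = \frac{1}{\left(- \frac{4}{5}\right) 49 - 897} = \frac{1}{- \frac{196}{5} - 897} = \frac{1}{- \frac{4681}{5}} = - \frac{5}{4681}$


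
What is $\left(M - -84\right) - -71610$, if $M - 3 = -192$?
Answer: $71505$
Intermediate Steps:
$M = -189$ ($M = 3 - 192 = -189$)
$\left(M - -84\right) - -71610 = \left(-189 - -84\right) - -71610 = \left(-189 + 84\right) + 71610 = -105 + 71610 = 71505$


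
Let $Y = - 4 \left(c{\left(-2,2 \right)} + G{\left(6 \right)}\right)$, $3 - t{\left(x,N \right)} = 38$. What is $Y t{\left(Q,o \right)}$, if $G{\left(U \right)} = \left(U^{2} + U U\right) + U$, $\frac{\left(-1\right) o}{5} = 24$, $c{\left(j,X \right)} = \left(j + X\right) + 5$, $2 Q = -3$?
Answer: $11620$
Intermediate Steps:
$Q = - \frac{3}{2}$ ($Q = \frac{1}{2} \left(-3\right) = - \frac{3}{2} \approx -1.5$)
$c{\left(j,X \right)} = 5 + X + j$ ($c{\left(j,X \right)} = \left(X + j\right) + 5 = 5 + X + j$)
$o = -120$ ($o = \left(-5\right) 24 = -120$)
$G{\left(U \right)} = U + 2 U^{2}$ ($G{\left(U \right)} = \left(U^{2} + U^{2}\right) + U = 2 U^{2} + U = U + 2 U^{2}$)
$t{\left(x,N \right)} = -35$ ($t{\left(x,N \right)} = 3 - 38 = -35$)
$Y = -332$ ($Y = - 4 \left(\left(5 + 2 - 2\right) + 6 \left(1 + 2 \cdot 6\right)\right) = - 4 \left(5 + 6 \left(1 + 12\right)\right) = - 4 \left(5 + 6 \cdot 13\right) = - 4 \left(5 + 78\right) = \left(-4\right) 83 = -332$)
$Y t{\left(Q,o \right)} = \left(-332\right) \left(-35\right) = 11620$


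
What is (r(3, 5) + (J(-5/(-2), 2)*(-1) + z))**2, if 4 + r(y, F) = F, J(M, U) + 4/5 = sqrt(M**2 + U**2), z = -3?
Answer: 1169/100 + 6*sqrt(41)/5 ≈ 19.374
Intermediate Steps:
J(M, U) = -4/5 + sqrt(M**2 + U**2)
r(y, F) = -4 + F
(r(3, 5) + (J(-5/(-2), 2)*(-1) + z))**2 = ((-4 + 5) + ((-4/5 + sqrt((-5/(-2))**2 + 2**2))*(-1) - 3))**2 = (1 + ((-4/5 + sqrt((-5*(-1/2))**2 + 4))*(-1) - 3))**2 = (1 + ((-4/5 + sqrt((5/2)**2 + 4))*(-1) - 3))**2 = (1 + ((-4/5 + sqrt(25/4 + 4))*(-1) - 3))**2 = (1 + ((-4/5 + sqrt(41/4))*(-1) - 3))**2 = (1 + ((-4/5 + sqrt(41)/2)*(-1) - 3))**2 = (1 + ((4/5 - sqrt(41)/2) - 3))**2 = (1 + (-11/5 - sqrt(41)/2))**2 = (-6/5 - sqrt(41)/2)**2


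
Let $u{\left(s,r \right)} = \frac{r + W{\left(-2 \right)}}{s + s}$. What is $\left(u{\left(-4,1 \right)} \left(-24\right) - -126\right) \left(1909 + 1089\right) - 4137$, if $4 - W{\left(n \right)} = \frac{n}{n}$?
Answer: $409587$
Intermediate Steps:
$W{\left(n \right)} = 3$ ($W{\left(n \right)} = 4 - \frac{n}{n} = 4 - 1 = 3$)
$u{\left(s,r \right)} = \frac{3 + r}{2 s}$ ($u{\left(s,r \right)} = \frac{r + 3}{s + s} = \frac{3 + r}{2 s}$)
$\left(u{\left(-4,1 \right)} \left(-24\right) - -126\right) \left(1909 + 1089\right) - 4137 = \left(\frac{3 + 1}{2 \left(-4\right)} \left(-24\right) - -126\right) \left(1909 + 1089\right) - 4137 = \left(\frac{1}{2} \left(- \frac{1}{4}\right) 4 \left(-24\right) + \left(-18 + 144\right)\right) 2998 - 4137 = \left(\left(- \frac{1}{2}\right) \left(-24\right) + 126\right) 2998 - 4137 = \left(12 + 126\right) 2998 - 4137 = 138 \cdot 2998 - 4137 = 413724 - 4137 = 409587$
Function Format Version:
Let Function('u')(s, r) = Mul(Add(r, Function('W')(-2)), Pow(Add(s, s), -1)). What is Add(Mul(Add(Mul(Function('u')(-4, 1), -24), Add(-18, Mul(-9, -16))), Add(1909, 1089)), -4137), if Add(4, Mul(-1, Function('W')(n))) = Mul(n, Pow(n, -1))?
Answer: 409587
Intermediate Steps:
Function('W')(n) = 3 (Function('W')(n) = Add(4, Mul(-1, Mul(n, Pow(n, -1)))) = Add(4, Mul(-1, 1)) = Add(4, -1) = 3)
Function('u')(s, r) = Mul(Rational(1, 2), Pow(s, -1), Add(3, r)) (Function('u')(s, r) = Mul(Add(r, 3), Pow(Add(s, s), -1)) = Mul(Add(3, r), Pow(Mul(2, s), -1)) = Mul(Add(3, r), Mul(Rational(1, 2), Pow(s, -1))) = Mul(Rational(1, 2), Pow(s, -1), Add(3, r)))
Add(Mul(Add(Mul(Function('u')(-4, 1), -24), Add(-18, Mul(-9, -16))), Add(1909, 1089)), -4137) = Add(Mul(Add(Mul(Mul(Rational(1, 2), Pow(-4, -1), Add(3, 1)), -24), Add(-18, Mul(-9, -16))), Add(1909, 1089)), -4137) = Add(Mul(Add(Mul(Mul(Rational(1, 2), Rational(-1, 4), 4), -24), Add(-18, 144)), 2998), -4137) = Add(Mul(Add(Mul(Rational(-1, 2), -24), 126), 2998), -4137) = Add(Mul(Add(12, 126), 2998), -4137) = Add(Mul(138, 2998), -4137) = Add(413724, -4137) = 409587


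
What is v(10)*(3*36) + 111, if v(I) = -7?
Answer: -645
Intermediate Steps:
v(10)*(3*36) + 111 = -21*36 + 111 = -7*108 + 111 = -756 + 111 = -645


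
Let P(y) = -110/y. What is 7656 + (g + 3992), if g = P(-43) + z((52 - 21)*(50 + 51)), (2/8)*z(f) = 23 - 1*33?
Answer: 499254/43 ≈ 11611.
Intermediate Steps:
z(f) = -40 (z(f) = 4*(23 - 1*33) = 4*(23 - 33) = 4*(-10) = -40)
g = -1610/43 (g = -110/(-43) - 40 = -110*(-1/43) - 40 = 110/43 - 40 = -1610/43 ≈ -37.442)
7656 + (g + 3992) = 7656 + (-1610/43 + 3992) = 7656 + 170046/43 = 499254/43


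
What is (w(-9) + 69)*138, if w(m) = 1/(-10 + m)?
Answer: 180780/19 ≈ 9514.7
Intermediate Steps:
(w(-9) + 69)*138 = (1/(-10 - 9) + 69)*138 = (1/(-19) + 69)*138 = (-1/19 + 69)*138 = (1310/19)*138 = 180780/19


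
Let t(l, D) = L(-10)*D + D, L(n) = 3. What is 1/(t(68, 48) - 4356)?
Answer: -1/4164 ≈ -0.00024015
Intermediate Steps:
t(l, D) = 4*D (t(l, D) = 3*D + D = 4*D)
1/(t(68, 48) - 4356) = 1/(4*48 - 4356) = 1/(192 - 4356) = 1/(-4164) = -1/4164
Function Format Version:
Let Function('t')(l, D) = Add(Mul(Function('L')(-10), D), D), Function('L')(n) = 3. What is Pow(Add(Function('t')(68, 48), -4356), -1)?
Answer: Rational(-1, 4164) ≈ -0.00024015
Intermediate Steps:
Function('t')(l, D) = Mul(4, D) (Function('t')(l, D) = Add(Mul(3, D), D) = Mul(4, D))
Pow(Add(Function('t')(68, 48), -4356), -1) = Pow(Add(Mul(4, 48), -4356), -1) = Pow(Add(192, -4356), -1) = Pow(-4164, -1) = Rational(-1, 4164)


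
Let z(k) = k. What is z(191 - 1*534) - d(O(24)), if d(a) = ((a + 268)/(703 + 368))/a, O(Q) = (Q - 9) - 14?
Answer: -367622/1071 ≈ -343.25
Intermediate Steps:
O(Q) = -23 + Q (O(Q) = (-9 + Q) - 14 = -23 + Q)
d(a) = (268/1071 + a/1071)/a (d(a) = ((268 + a)/1071)/a = ((268 + a)*(1/1071))/a = (268/1071 + a/1071)/a)
z(191 - 1*534) - d(O(24)) = (191 - 1*534) - (268 + (-23 + 24))/(1071*(-23 + 24)) = (191 - 534) - (268 + 1)/(1071*1) = -343 - 269/1071 = -367622/1071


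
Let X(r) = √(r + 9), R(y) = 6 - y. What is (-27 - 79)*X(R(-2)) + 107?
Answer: 107 - 106*√17 ≈ -330.05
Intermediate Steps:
X(r) = √(9 + r)
(-27 - 79)*X(R(-2)) + 107 = (-27 - 79)*√(9 + (6 - 1*(-2))) + 107 = -106*√(9 + (6 + 2)) + 107 = -106*√(9 + 8) + 107 = -106*√17 + 107 = 107 - 106*√17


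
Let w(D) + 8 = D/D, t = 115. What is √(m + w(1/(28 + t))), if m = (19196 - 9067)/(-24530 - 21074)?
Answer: I*√3754999157/22802 ≈ 2.6874*I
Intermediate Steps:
m = -10129/45604 (m = 10129/(-45604) = 10129*(-1/45604) = -10129/45604 ≈ -0.22211)
w(D) = -7 (w(D) = -8 + D/D = -8 + 1 = -7)
√(m + w(1/(28 + t))) = √(-10129/45604 - 7) = √(-329357/45604) = I*√3754999157/22802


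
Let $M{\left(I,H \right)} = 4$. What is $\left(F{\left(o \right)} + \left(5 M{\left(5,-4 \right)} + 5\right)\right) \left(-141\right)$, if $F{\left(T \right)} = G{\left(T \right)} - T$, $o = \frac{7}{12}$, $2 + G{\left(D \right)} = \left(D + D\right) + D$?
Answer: $- \frac{6815}{2} \approx -3407.5$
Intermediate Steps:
$G{\left(D \right)} = -2 + 3 D$ ($G{\left(D \right)} = -2 + \left(\left(D + D\right) + D\right) = -2 + \left(2 D + D\right) = -2 + 3 D$)
$o = \frac{7}{12}$ ($o = 7 \cdot \frac{1}{12} = \frac{7}{12} \approx 0.58333$)
$F{\left(T \right)} = -2 + 2 T$ ($F{\left(T \right)} = \left(-2 + 3 T\right) - T = -2 + 2 T$)
$\left(F{\left(o \right)} + \left(5 M{\left(5,-4 \right)} + 5\right)\right) \left(-141\right) = \left(\left(-2 + 2 \cdot \frac{7}{12}\right) + \left(5 \cdot 4 + 5\right)\right) \left(-141\right) = \left(\left(-2 + \frac{7}{6}\right) + \left(20 + 5\right)\right) \left(-141\right) = \left(- \frac{5}{6} + 25\right) \left(-141\right) = \frac{145}{6} \left(-141\right) = - \frac{6815}{2}$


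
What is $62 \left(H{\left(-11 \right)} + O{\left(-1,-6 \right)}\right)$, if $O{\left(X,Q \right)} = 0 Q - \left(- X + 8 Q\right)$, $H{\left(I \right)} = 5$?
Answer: $3224$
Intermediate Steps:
$O{\left(X,Q \right)} = X - 8 Q$ ($O{\left(X,Q \right)} = 0 - \left(- X + 8 Q\right) = X - 8 Q$)
$62 \left(H{\left(-11 \right)} + O{\left(-1,-6 \right)}\right) = 62 \left(5 - -47\right) = 62 \left(5 + \left(-1 + 48\right)\right) = 62 \left(5 + 47\right) = 62 \cdot 52 = 3224$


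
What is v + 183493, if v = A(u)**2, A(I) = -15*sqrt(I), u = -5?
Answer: 182368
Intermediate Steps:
v = -1125 (v = (-15*I*sqrt(5))**2 = -1125)
v + 183493 = -1125 + 183493 = 182368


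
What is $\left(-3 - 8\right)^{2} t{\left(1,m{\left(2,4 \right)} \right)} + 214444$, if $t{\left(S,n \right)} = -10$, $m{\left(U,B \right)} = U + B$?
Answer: $213234$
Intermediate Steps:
$m{\left(U,B \right)} = B + U$
$\left(-3 - 8\right)^{2} t{\left(1,m{\left(2,4 \right)} \right)} + 214444 = \left(-3 - 8\right)^{2} \left(-10\right) + 214444 = \left(-11\right)^{2} \left(-10\right) + 214444 = 121 \left(-10\right) + 214444 = -1210 + 214444 = 213234$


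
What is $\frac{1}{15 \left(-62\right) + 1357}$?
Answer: $\frac{1}{427} \approx 0.0023419$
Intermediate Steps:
$\frac{1}{15 \left(-62\right) + 1357} = \frac{1}{-930 + 1357} = \frac{1}{427}$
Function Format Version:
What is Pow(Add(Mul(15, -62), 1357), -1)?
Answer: Rational(1, 427) ≈ 0.0023419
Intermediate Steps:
Pow(Add(Mul(15, -62), 1357), -1) = Pow(Add(-930, 1357), -1) = Pow(427, -1) = Rational(1, 427)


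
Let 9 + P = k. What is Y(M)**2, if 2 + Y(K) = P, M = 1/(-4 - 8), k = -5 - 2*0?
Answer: 256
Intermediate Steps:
k = -5 (k = -5 + 0 = -5)
M = -1/12 (M = 1/(-12) = -1/12 ≈ -0.083333)
P = -14 (P = -9 - 5 = -14)
Y(K) = -16 (Y(K) = -2 - 14 = -16)
Y(M)**2 = (-16)**2 = 256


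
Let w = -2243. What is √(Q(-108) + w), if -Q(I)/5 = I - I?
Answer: I*√2243 ≈ 47.36*I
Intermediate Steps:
Q(I) = 0 (Q(I) = -5*(I - I) = -5*0 = 0)
√(Q(-108) + w) = √(0 - 2243) = √(-2243) = I*√2243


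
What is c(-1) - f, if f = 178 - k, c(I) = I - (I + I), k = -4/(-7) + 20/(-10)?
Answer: -1249/7 ≈ -178.43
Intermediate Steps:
k = -10/7 (k = -4*(-1/7) + 20*(-1/10) = 4/7 - 2 = -10/7 ≈ -1.4286)
c(I) = -I (c(I) = I - 2*I = -I)
f = 1256/7 (f = 178 - 1*(-10/7) = 178 + 10/7 = 1256/7 ≈ 179.43)
c(-1) - f = -1*(-1) - 1*1256/7 = 1 - 1256/7 = -1249/7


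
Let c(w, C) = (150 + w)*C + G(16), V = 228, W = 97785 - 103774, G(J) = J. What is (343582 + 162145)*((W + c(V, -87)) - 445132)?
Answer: -244767316457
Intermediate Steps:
W = -5989
c(w, C) = 16 + C*(150 + w) (c(w, C) = (150 + w)*C + 16 = C*(150 + w) + 16 = 16 + C*(150 + w))
(343582 + 162145)*((W + c(V, -87)) - 445132) = (343582 + 162145)*((-5989 + (16 + 150*(-87) - 87*228)) - 445132) = 505727*((-5989 + (16 - 13050 - 19836)) - 445132) = 505727*((-5989 - 32870) - 445132) = 505727*(-38859 - 445132) = 505727*(-483991) = -244767316457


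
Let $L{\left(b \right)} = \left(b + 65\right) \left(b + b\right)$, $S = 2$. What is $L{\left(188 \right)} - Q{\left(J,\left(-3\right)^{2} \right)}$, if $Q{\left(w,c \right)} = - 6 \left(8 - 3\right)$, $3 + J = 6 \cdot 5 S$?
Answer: $95158$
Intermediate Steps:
$J = 57$ ($J = -3 + 6 \cdot 5 \cdot 2 = -3 + 30 \cdot 2 = -3 + 60 = 57$)
$L{\left(b \right)} = 2 b \left(65 + b\right)$ ($L{\left(b \right)} = \left(65 + b\right) 2 b = 2 b \left(65 + b\right)$)
$Q{\left(w,c \right)} = -30$ ($Q{\left(w,c \right)} = \left(-6\right) 5 = -30$)
$L{\left(188 \right)} - Q{\left(J,\left(-3\right)^{2} \right)} = 2 \cdot 188 \left(65 + 188\right) - -30 = 2 \cdot 188 \cdot 253 + 30 = 95128 + 30 = 95158$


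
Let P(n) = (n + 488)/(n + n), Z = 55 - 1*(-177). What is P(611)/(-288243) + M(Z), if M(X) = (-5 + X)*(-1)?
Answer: -79956879841/352232946 ≈ -227.00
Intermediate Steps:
Z = 232 (Z = 55 + 177 = 232)
P(n) = (488 + n)/(2*n) (P(n) = (488 + n)/((2*n)) = (488 + n)*(1/(2*n)) = (488 + n)/(2*n))
M(X) = 5 - X
P(611)/(-288243) + M(Z) = ((1/2)*(488 + 611)/611)/(-288243) + (5 - 1*232) = ((1/2)*(1/611)*1099)*(-1/288243) + (5 - 232) = (1099/1222)*(-1/288243) - 227 = -1099/352232946 - 227 = -79956879841/352232946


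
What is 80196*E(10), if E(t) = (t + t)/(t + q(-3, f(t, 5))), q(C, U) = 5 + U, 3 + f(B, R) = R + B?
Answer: 534640/9 ≈ 59404.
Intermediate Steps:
f(B, R) = -3 + B + R (f(B, R) = -3 + (R + B) = -3 + (B + R) = -3 + B + R)
E(t) = 2*t/(7 + 2*t) (E(t) = (t + t)/(t + (5 + (-3 + t + 5))) = (2*t)/(t + (5 + (2 + t))) = (2*t)/(t + (7 + t)) = (2*t)/(7 + 2*t) = 2*t/(7 + 2*t))
80196*E(10) = 80196*(2*10/(7 + 2*10)) = 80196*(2*10/(7 + 20)) = 80196*(2*10/27) = 80196*(2*10*(1/27)) = 80196*(20/27) = 534640/9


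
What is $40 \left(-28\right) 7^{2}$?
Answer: $-54880$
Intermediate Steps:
$40 \left(-28\right) 7^{2} = \left(-1120\right) 49 = -54880$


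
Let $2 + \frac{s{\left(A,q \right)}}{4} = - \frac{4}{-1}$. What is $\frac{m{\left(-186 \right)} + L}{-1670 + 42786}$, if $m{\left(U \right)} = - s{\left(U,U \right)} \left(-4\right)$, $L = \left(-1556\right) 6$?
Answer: $- \frac{2326}{10279} \approx -0.22629$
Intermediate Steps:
$L = -9336$
$s{\left(A,q \right)} = 8$ ($s{\left(A,q \right)} = -8 + 4 \left(- \frac{4}{-1}\right) = -8 + 4 \left(\left(-4\right) \left(-1\right)\right) = -8 + 4 \cdot 4 = -8 + 16 = 8$)
$m{\left(U \right)} = 32$ ($m{\left(U \right)} = \left(-1\right) 8 \left(-4\right) = \left(-8\right) \left(-4\right) = 32$)
$\frac{m{\left(-186 \right)} + L}{-1670 + 42786} = \frac{32 - 9336}{-1670 + 42786} = - \frac{9304}{41116} = \left(-9304\right) \frac{1}{41116} = - \frac{2326}{10279}$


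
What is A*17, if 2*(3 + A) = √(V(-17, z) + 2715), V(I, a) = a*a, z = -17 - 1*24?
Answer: -51 + 17*√1099 ≈ 512.57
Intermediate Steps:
z = -41 (z = -17 - 24 = -41)
V(I, a) = a²
A = -3 + √1099 (A = -3 + √((-41)² + 2715)/2 = -3 + √(1681 + 2715)/2 = -3 + √4396/2 = -3 + (2*√1099)/2 = -3 + √1099 ≈ 30.151)
A*17 = (-3 + √1099)*17 = -51 + 17*√1099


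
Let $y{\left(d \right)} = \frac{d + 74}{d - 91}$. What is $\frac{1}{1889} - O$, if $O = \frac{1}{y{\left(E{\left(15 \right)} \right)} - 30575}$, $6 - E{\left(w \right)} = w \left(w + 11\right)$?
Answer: $\frac{3084018}{5486719507} \approx 0.00056209$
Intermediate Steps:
$E{\left(w \right)} = 6 - w \left(11 + w\right)$ ($E{\left(w \right)} = 6 - w \left(w + 11\right) = 6 - w \left(11 + w\right)$)
$y{\left(d \right)} = \frac{74 + d}{-91 + d}$
$O = - \frac{95}{2904563}$ ($O = \frac{1}{\frac{74 - 384}{-91 - 384} - 30575} = \frac{1}{\frac{1}{-475} \left(-310\right) - 30575} = \frac{1}{\left(- \frac{1}{475}\right) \left(-310\right) - 30575} = \frac{1}{\frac{62}{95} - 30575} = \frac{1}{- \frac{2904563}{95}} = - \frac{95}{2904563} \approx -3.2707 \cdot 10^{-5}$)
$\frac{1}{1889} - O = \frac{1}{1889} - - \frac{95}{2904563} = \frac{1}{1889} + \frac{95}{2904563} = \frac{3084018}{5486719507}$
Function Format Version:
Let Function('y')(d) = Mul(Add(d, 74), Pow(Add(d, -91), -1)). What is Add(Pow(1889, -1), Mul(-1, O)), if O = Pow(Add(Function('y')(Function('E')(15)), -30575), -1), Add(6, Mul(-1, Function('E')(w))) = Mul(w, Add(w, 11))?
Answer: Rational(3084018, 5486719507) ≈ 0.00056209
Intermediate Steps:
Function('E')(w) = Add(6, Mul(-1, w, Add(11, w))) (Function('E')(w) = Add(6, Mul(-1, Mul(w, Add(w, 11)))) = Add(6, Mul(-1, Mul(w, Add(11, w)))) = Add(6, Mul(-1, w, Add(11, w))))
Function('y')(d) = Mul(Pow(Add(-91, d), -1), Add(74, d)) (Function('y')(d) = Mul(Add(74, d), Pow(Add(-91, d), -1)) = Mul(Pow(Add(-91, d), -1), Add(74, d)))
O = Rational(-95, 2904563) (O = Pow(Add(Mul(Pow(Add(-91, Add(6, Mul(-1, Pow(15, 2)), Mul(-11, 15))), -1), Add(74, Add(6, Mul(-1, Pow(15, 2)), Mul(-11, 15)))), -30575), -1) = Pow(Add(Mul(Pow(Add(-91, Add(6, Mul(-1, 225), -165)), -1), Add(74, Add(6, Mul(-1, 225), -165))), -30575), -1) = Pow(Add(Mul(Pow(Add(-91, Add(6, -225, -165)), -1), Add(74, Add(6, -225, -165))), -30575), -1) = Pow(Add(Mul(Pow(Add(-91, -384), -1), Add(74, -384)), -30575), -1) = Pow(Add(Mul(Pow(-475, -1), -310), -30575), -1) = Pow(Add(Mul(Rational(-1, 475), -310), -30575), -1) = Pow(Add(Rational(62, 95), -30575), -1) = Pow(Rational(-2904563, 95), -1) = Rational(-95, 2904563) ≈ -3.2707e-5)
Add(Pow(1889, -1), Mul(-1, O)) = Add(Pow(1889, -1), Mul(-1, Rational(-95, 2904563))) = Add(Rational(1, 1889), Rational(95, 2904563)) = Rational(3084018, 5486719507)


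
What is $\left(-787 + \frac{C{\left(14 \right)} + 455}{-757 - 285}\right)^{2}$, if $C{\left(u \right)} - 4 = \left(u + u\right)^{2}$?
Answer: $\frac{674528762209}{1085764} \approx 6.2125 \cdot 10^{5}$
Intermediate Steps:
$C{\left(u \right)} = 4 + 4 u^{2}$ ($C{\left(u \right)} = 4 + \left(u + u\right)^{2} = 4 + \left(2 u\right)^{2} = 4 + 4 u^{2}$)
$\left(-787 + \frac{C{\left(14 \right)} + 455}{-757 - 285}\right)^{2} = \left(-787 + \frac{\left(4 + 4 \cdot 14^{2}\right) + 455}{-757 - 285}\right)^{2} = \left(-787 + \frac{\left(4 + 4 \cdot 196\right) + 455}{-1042}\right)^{2} = \left(-787 + \left(\left(4 + 784\right) + 455\right) \left(- \frac{1}{1042}\right)\right)^{2} = \left(-787 + \left(788 + 455\right) \left(- \frac{1}{1042}\right)\right)^{2} = \left(-787 + 1243 \left(- \frac{1}{1042}\right)\right)^{2} = \left(-787 - \frac{1243}{1042}\right)^{2} = \left(- \frac{821297}{1042}\right)^{2} = \frac{674528762209}{1085764}$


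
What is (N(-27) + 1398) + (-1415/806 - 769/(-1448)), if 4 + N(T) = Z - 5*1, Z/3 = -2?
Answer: 806326799/583544 ≈ 1381.8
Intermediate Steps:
Z = -6 (Z = 3*(-2) = -6)
N(T) = -15 (N(T) = -4 + (-6 - 5*1) = -4 + (-6 - 5) = -4 - 11 = -15)
(N(-27) + 1398) + (-1415/806 - 769/(-1448)) = (-15 + 1398) + (-1415/806 - 769/(-1448)) = 1383 + (-1415*1/806 - 769*(-1/1448)) = 1383 + (-1415/806 + 769/1448) = 1383 - 714553/583544 = 806326799/583544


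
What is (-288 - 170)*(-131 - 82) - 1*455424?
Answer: -357870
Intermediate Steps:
(-288 - 170)*(-131 - 82) - 1*455424 = -458*(-213) - 455424 = 97554 - 455424 = -357870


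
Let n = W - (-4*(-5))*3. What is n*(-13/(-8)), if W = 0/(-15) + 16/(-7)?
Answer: -1417/14 ≈ -101.21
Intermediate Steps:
W = -16/7 (W = 0*(-1/15) + 16*(-⅐) = 0 - 16/7 = -16/7 ≈ -2.2857)
n = -436/7 (n = -16/7 - (-4*(-5))*3 = -16/7 - 20*3 = -16/7 - 1*60 = -16/7 - 60 = -436/7 ≈ -62.286)
n*(-13/(-8)) = -(-5668)/(7*(-8)) = -(-5668)*(-1)/(7*8) = -436/7*13/8 = -1417/14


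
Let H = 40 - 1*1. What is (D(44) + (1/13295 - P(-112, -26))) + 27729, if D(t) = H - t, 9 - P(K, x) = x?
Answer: 368125256/13295 ≈ 27689.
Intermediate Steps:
P(K, x) = 9 - x
H = 39 (H = 40 - 1 = 39)
D(t) = 39 - t
(D(44) + (1/13295 - P(-112, -26))) + 27729 = ((39 - 1*44) + (1/13295 - (9 - 1*(-26)))) + 27729 = ((39 - 44) + (1/13295 - (9 + 26))) + 27729 = (-5 + (1/13295 - 1*35)) + 27729 = (-5 + (1/13295 - 35)) + 27729 = (-5 - 465324/13295) + 27729 = -531799/13295 + 27729 = 368125256/13295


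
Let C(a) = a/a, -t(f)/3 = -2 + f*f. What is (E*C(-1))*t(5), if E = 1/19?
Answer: -69/19 ≈ -3.6316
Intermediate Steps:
t(f) = 6 - 3*f**2 (t(f) = -3*(-2 + f*f) = -3*(-2 + f**2) = 6 - 3*f**2)
C(a) = 1
E = 1/19 ≈ 0.052632
(E*C(-1))*t(5) = ((1/19)*1)*(6 - 3*5**2) = (6 - 3*25)/19 = (6 - 75)/19 = (1/19)*(-69) = -69/19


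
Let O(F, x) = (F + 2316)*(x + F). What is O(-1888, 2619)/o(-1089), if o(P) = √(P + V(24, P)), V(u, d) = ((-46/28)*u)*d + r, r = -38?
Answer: 312868*√81949/58535 ≈ 1530.1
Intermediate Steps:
V(u, d) = -38 - 23*d*u/14 (V(u, d) = ((-46/28)*u)*d - 38 = ((-46*1/28)*u)*d - 38 = (-23*u/14)*d - 38 = -23*d*u/14 - 38 = -38 - 23*d*u/14)
O(F, x) = (2316 + F)*(F + x)
o(P) = √(-38 - 269*P/7) (o(P) = √(P + (-38 - 23/14*P*24)) = √(P + (-38 - 276*P/7)) = √(-38 - 269*P/7))
O(-1888, 2619)/o(-1089) = ((-1888)² + 2316*(-1888) + 2316*2619 - 1888*2619)/((√(-1862 - 1883*(-1089))/7)) = (3564544 - 4372608 + 6065604 - 4944672)/((√(-1862 + 2050587)/7)) = 312868/((√2048725/7)) = 312868/(((5*√81949)/7)) = 312868/((5*√81949/7)) = 312868*(√81949/58535) = 312868*√81949/58535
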